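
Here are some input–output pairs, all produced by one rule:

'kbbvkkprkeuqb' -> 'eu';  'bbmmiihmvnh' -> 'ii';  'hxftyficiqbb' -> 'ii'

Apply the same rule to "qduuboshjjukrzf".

The pattern: keep only the vowels.
Doing the same to "qduuboshjjukrzf": "uuou".

uuou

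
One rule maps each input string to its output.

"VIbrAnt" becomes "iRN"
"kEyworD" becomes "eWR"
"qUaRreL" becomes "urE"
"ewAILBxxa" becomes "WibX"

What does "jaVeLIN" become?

In each case the input is transformed by: flip the case of every letter, then keep every other character starting from the second (positions 2nd, 4th, 6th, ...).
Applying both steps to "jaVeLIN": "JAvElin", then "AEi".

AEi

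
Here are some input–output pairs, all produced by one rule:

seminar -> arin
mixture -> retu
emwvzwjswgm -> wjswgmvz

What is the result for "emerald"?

ldra

Each output is the input with this applied: delete the first 3 characters, then move the first 2 characters to the end (rotate left by 2).
"emerald" → "rald" → "ldra".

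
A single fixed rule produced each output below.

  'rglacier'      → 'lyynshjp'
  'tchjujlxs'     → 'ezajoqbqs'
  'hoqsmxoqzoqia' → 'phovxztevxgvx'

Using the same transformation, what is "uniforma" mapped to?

thbupmvy

The rule is to shift every letter 7 places forward in the alphabet (wrapping around), then move the last 2 characters to the front (rotate right by 2).
For "uniforma", step one produces "bupmvyth"; step two turns that into "thbupmvy".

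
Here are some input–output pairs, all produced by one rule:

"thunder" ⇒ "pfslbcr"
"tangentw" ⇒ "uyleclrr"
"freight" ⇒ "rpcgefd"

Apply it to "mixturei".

The pattern: shift every letter 2 places backward in the alphabet (wrapping around), then swap the first and last characters.
Applying both steps to "mixturei": "kgvrspcg", then "ggvrspck".

ggvrspck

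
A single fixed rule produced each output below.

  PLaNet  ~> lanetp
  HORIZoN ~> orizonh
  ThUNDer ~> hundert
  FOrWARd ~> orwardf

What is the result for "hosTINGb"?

Each output is the input with this applied: move the first character to the end, then convert every letter to lowercase.
For "hosTINGb" the result is "ostingbh".

ostingbh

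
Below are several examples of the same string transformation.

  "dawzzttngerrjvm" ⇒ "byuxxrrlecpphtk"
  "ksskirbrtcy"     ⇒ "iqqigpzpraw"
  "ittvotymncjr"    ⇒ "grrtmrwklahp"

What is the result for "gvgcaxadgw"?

eteayvybeu

The rule is to shift every letter 2 places backward in the alphabet (wrapping around).
So "gvgcaxadgw" becomes "eteayvybeu".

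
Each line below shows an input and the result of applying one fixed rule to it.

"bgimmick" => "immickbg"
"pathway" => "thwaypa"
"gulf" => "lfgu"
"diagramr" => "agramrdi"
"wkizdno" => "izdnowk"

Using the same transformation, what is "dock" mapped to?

ckdo

What's happening: move the first 2 characters to the end (rotate left by 2).
Applying that to "dock" gives "ckdo".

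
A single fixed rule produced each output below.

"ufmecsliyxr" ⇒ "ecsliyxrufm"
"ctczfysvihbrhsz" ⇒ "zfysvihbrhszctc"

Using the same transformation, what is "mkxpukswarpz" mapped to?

pukswarpzmkx

The transformation: move the first 3 characters to the end (rotate left by 3).
For "mkxpukswarpz" the result is "pukswarpzmkx".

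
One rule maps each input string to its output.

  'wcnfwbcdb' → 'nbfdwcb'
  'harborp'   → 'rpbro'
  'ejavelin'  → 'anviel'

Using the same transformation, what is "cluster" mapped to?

Rule — delete the first 2 characters, then take characters alternately from the front and the back (1st, last, 2nd, 2nd-last, ...).
For "cluster", step one produces "uster"; step two turns that into "urset".

urset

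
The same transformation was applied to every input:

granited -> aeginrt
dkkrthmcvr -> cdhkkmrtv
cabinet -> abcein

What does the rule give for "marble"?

The pattern: delete the last character, then sort the characters into alphabetical order.
Working it through for "marble": intermediate "marbl", final "ablmr".

ablmr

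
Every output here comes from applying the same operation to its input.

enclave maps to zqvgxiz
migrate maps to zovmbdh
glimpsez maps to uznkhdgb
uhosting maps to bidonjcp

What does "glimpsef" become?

aznkhdgb

Each output is the input with this applied: reverse the string, then shift every letter 5 places backward in the alphabet (wrapping around).
On "glimpsef" that produces "aznkhdgb".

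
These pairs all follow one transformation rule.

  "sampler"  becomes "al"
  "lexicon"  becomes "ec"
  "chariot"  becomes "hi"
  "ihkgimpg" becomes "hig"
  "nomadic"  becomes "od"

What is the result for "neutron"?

The pattern: keep one character in every 3, starting at position 2 (positions 2nd, 5th, 8th, ...).
For "neutron" the result is "er".

er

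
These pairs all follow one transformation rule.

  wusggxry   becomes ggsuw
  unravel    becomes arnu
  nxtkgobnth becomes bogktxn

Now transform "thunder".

The pattern: reverse the string, then delete the first 3 characters.
"thunder" → "rednuht" → "nuht".

nuht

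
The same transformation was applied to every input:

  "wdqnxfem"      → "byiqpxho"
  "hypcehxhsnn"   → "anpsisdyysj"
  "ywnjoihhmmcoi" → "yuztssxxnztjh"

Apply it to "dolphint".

wastyeoz

The rule is to move the first 2 characters to the end (rotate left by 2), then shift every letter 11 places forward in the alphabet (wrapping around).
Applying that to "dolphint" gives "wastyeoz".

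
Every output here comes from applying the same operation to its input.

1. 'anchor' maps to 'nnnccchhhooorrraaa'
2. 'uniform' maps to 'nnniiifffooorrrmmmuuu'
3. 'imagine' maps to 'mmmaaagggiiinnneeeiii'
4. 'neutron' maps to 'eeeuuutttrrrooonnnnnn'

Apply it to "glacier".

The rule is to move the first character to the end, then repeat every character 3 times.
On "glacier": the first step gives "lacierg", and the second then gives "lllaaaccciiieeerrrggg".

lllaaaccciiieeerrrggg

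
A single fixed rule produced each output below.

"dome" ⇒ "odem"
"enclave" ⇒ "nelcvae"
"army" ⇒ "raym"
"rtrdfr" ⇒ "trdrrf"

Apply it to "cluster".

The rule is to swap each adjacent pair of characters (1↔2, 3↔4, ...).
"cluster" → "lcsuetr".

lcsuetr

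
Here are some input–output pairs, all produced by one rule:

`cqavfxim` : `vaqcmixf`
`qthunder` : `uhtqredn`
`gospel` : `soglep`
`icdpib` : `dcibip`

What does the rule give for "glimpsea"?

What's happening: swap the front and back halves of the string, then reverse the string.
Applying both steps to "glimpsea": "pseaglim", then "milgaesp".

milgaesp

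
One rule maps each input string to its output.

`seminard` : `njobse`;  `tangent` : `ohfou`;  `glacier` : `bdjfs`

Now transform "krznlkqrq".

aomlrsr

Each output is the input with this applied: delete the first 2 characters, then shift every letter 1 place forward in the alphabet (wrapping around).
Working it through for "krznlkqrq": intermediate "znlkqrq", final "aomlrsr".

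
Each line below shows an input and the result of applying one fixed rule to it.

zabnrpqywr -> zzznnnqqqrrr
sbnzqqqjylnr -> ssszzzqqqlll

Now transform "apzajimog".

aaaaaammm

The transformation: keep one character in every 3, starting at position 1 (positions 1st, 4th, 7th, ...), then repeat every character 3 times.
Applying both steps to "apzajimog": "aam", then "aaaaaammm".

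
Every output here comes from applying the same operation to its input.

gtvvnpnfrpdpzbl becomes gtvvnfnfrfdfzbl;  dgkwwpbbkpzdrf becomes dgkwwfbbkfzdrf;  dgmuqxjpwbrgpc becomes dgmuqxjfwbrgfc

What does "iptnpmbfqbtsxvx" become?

iftnfmbfqbtsxvx

In each case the input is transformed by: replace every "p" with "f".
Applying that to "iptnpmbfqbtsxvx" gives "iftnfmbfqbtsxvx".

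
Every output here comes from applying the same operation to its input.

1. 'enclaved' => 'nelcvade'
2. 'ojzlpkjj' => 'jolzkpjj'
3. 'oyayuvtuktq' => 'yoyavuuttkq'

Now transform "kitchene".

ikctehen

The pattern: swap each adjacent pair of characters (1↔2, 3↔4, ...).
"kitchene" → "ikctehen".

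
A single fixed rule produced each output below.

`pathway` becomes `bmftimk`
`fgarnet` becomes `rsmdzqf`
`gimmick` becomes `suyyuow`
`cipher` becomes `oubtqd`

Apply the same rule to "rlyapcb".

In each case the input is transformed by: shift every letter 12 places forward in the alphabet (wrapping around).
Doing the same to "rlyapcb": "dxkmbon".

dxkmbon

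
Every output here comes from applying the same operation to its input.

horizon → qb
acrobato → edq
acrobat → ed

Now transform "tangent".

cg

Each output is the input with this applied: keep one character in every 3, starting at position 2 (positions 2nd, 5th, 8th, ...), then shift every letter 2 places forward in the alphabet (wrapping around).
Applying that to "tangent" gives "cg".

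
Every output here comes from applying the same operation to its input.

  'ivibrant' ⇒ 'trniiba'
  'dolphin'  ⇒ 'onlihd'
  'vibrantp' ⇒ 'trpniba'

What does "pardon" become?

Rule — sort the characters into reverse alphabetical order, then delete the first character.
Starting from "pardon": after the first operation, "rponda"; after the second, "ponda".

ponda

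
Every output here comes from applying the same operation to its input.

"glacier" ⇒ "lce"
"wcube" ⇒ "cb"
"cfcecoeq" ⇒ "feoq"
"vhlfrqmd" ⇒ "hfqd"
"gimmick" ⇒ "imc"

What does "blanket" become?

Looking at the pairs, the operation is to keep every other character starting from the second (positions 2nd, 4th, 6th, ...).
So "blanket" becomes "lne".

lne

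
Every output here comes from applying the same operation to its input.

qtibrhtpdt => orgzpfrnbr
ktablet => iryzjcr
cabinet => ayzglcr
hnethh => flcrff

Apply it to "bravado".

zpytybm

In each case the input is transformed by: shift every letter 2 places backward in the alphabet (wrapping around).
Doing the same to "bravado": "zpytybm".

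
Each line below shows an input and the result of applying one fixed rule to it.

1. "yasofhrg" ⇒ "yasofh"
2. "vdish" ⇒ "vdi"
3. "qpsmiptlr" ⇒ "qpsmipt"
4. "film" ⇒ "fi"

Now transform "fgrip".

fgr

What's happening: delete the last 2 characters.
On "fgrip" that produces "fgr".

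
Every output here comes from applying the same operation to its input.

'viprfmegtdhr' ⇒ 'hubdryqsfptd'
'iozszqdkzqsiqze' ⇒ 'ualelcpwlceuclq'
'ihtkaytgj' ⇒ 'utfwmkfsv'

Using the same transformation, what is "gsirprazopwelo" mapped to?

seudbdmlabiqxa

The transformation: shift every letter 12 places forward in the alphabet (wrapping around).
Applying that to "gsirprazopwelo" gives "seudbdmlabiqxa".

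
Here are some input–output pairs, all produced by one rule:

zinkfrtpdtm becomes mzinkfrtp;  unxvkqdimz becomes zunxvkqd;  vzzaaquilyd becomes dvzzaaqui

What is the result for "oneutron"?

The rule is to move the last 3 characters to the front (rotate right by 3), then delete the first 2 characters.
On "oneutron": the first step gives "rononeut", and the second then gives "noneut".

noneut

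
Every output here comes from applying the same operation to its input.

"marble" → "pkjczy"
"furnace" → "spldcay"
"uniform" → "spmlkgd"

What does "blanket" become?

rljiczy

In each case the input is transformed by: sort the characters into reverse alphabetical order, then shift every letter 2 places backward in the alphabet (wrapping around).
On "blanket" that produces "rljiczy".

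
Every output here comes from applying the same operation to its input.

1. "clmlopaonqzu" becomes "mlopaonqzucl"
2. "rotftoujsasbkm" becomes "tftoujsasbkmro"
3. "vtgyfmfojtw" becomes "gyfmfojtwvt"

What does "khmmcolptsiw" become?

The pattern: move the first 2 characters to the end (rotate left by 2).
For "khmmcolptsiw" the result is "mmcolptsiwkh".

mmcolptsiwkh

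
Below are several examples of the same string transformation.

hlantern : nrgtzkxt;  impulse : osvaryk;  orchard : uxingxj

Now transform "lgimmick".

In each case the input is transformed by: shift every letter 6 places forward in the alphabet (wrapping around).
On "lgimmick" that produces "rmossoiq".

rmossoiq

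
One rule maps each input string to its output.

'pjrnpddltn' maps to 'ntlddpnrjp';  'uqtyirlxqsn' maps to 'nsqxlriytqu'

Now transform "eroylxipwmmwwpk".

The rule is to reverse the string.
So "eroylxipwmmwwpk" becomes "kpwwmmwpixlyore".

kpwwmmwpixlyore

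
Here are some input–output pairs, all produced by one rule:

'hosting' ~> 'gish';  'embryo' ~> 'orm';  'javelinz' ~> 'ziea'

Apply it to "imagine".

eiai

The pattern: reverse the string, then keep every other character starting from the first (positions 1st, 3rd, 5th, ...).
For "imagine", step one produces "enigami"; step two turns that into "eiai".
(Check on "hosting": → "gnitsoh" → "gish" ✓)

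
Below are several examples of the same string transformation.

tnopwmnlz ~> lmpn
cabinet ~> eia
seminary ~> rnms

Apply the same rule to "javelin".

The rule is to reverse the string, then keep every other character starting from the second (positions 2nd, 4th, 6th, ...).
On "javelin": the first step gives "nilevaj", and the second then gives "iea".

iea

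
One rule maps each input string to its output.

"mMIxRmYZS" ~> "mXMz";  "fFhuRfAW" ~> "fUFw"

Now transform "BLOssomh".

In each case the input is transformed by: flip the case of every letter, then keep every other character starting from the second (positions 2nd, 4th, 6th, ...).
Applying that to "BLOssomh" gives "lSOH".

lSOH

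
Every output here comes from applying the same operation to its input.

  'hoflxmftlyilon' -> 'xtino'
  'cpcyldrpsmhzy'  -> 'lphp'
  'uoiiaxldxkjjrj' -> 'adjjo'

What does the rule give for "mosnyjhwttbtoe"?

ywbeo

The rule is to keep one character in every 3, starting at position 2 (positions 2nd, 5th, 8th, ...), then move the first character to the end.
For "mosnyjhwttbtoe", step one produces "oywbe"; step two turns that into "ywbeo".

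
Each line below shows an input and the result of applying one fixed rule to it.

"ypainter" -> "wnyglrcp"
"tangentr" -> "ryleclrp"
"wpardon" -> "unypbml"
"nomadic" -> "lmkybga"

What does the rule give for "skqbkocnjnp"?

What's happening: shift every letter 2 places backward in the alphabet (wrapping around).
For "skqbkocnjnp" the result is "qiozimalhln".

qiozimalhln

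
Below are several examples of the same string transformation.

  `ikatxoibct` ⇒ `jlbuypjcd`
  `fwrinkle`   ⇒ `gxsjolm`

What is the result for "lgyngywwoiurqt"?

Looking at the pairs, the operation is to delete the last character, then shift every letter 1 place forward in the alphabet (wrapping around).
"lgyngywwoiurqt" → "lgyngywwoiurq" → "mhzohzxxpjvsr".

mhzohzxxpjvsr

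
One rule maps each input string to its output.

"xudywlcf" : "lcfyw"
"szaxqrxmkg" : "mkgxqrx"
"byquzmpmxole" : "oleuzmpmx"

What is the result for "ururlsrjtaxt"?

axtrlsrjt

The transformation: delete the first 3 characters, then move the last 3 characters to the front (rotate right by 3).
Applying both steps to "ururlsrjtaxt": "rlsrjtaxt", then "axtrlsrjt".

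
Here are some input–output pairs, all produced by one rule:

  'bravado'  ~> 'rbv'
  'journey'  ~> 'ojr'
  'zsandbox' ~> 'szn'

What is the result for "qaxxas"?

aqx

The rule is to swap each adjacent pair of characters (1↔2, 3↔4, ...), then keep only the first 3 characters.
Working it through for "qaxxas": intermediate "aqxxsa", final "aqx".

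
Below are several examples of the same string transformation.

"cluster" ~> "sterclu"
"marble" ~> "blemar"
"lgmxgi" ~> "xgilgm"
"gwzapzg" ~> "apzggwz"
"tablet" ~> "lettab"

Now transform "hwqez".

The pattern: move the first 3 characters to the end (rotate left by 3).
"hwqez" → "ezhwq".

ezhwq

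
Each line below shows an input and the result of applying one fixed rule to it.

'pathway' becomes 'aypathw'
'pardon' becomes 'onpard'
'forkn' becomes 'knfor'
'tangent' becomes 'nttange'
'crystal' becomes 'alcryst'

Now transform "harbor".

Rule — move the last 2 characters to the front (rotate right by 2).
On "harbor" that produces "orharb".

orharb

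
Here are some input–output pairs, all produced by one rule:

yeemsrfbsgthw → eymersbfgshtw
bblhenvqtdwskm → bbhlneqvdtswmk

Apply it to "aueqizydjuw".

uaqezidyujw

Looking at the pairs, the operation is to swap each adjacent pair of characters (1↔2, 3↔4, ...).
So "aueqizydjuw" becomes "uaqezidyujw".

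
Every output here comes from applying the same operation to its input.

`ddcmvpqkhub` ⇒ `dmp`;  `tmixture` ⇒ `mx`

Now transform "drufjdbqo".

rf

The pattern: keep every other character starting from the second (positions 2nd, 4th, 6th, ...), then delete the last 2 characters.
Starting from "drufjdbqo": after the first operation, "rfdq"; after the second, "rf".
(Check on "ddcmvpqkhub": → "dmpku" → "dmp" ✓)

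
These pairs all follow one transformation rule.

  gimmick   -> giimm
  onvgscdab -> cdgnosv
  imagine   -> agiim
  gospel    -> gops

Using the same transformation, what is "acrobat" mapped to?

abcor

The pattern: delete the last 2 characters, then sort the characters into alphabetical order.
Working it through for "acrobat": intermediate "acrob", final "abcor".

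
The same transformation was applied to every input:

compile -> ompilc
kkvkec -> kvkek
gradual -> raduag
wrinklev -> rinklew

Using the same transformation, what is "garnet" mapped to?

Each output is the input with this applied: swap the first and last characters, then delete the first character.
On "garnet": the first step gives "tarneg", and the second then gives "arneg".

arneg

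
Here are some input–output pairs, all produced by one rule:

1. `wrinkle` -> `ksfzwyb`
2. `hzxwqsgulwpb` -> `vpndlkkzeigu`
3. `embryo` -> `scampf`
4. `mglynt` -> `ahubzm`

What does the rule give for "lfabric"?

What's happening: take characters alternately from the front and the back (1st, last, 2nd, 2nd-last, ...), then shift every letter 12 places backward in the alphabet (wrapping around).
Applying that to "lfabric" gives "zqtwofp".

zqtwofp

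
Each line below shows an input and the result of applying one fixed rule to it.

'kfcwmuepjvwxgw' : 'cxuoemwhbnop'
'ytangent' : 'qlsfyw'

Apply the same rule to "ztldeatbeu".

rldvwslt

What's happening: shift every letter 8 places backward in the alphabet (wrapping around), then delete the last 2 characters.
Applying that to "ztldeatbeu" gives "rldvwslt".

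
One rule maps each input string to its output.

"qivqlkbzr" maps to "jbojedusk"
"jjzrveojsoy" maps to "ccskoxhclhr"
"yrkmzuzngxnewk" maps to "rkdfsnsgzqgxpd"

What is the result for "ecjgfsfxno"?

What's happening: shift every letter 7 places backward in the alphabet (wrapping around).
"ecjgfsfxno" → "xvczylyqgh".

xvczylyqgh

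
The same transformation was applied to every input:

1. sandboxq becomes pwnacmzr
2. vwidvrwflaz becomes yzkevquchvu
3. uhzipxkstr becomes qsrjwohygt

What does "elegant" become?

smzfdkd

The transformation: shift every letter 1 place backward in the alphabet (wrapping around), then reverse the string.
Starting from "elegant": after the first operation, "dkdfzms"; after the second, "smzfdkd".
(Check on "uhzipxkstr": → "tgyhowjrsq" → "qsrjwohygt" ✓)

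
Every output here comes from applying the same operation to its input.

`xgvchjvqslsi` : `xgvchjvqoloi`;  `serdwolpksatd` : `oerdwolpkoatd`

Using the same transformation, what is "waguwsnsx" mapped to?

waguwonox

Looking at the pairs, the operation is to replace every "s" with "o".
Applying that to "waguwsnsx" gives "waguwonox".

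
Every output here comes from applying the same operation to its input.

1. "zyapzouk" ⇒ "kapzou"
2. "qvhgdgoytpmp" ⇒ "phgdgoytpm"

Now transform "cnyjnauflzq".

qyjnauflz

The rule is to delete the first 2 characters, then move the last character to the front.
For "cnyjnauflzq", step one produces "yjnauflzq"; step two turns that into "qyjnauflz".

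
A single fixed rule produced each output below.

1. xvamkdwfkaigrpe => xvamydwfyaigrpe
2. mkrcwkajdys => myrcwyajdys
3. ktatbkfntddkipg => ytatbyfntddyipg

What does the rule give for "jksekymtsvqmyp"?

jyseyymtsvqmyp

Each output is the input with this applied: replace every "k" with "y".
So "jksekymtsvqmyp" becomes "jyseyymtsvqmyp".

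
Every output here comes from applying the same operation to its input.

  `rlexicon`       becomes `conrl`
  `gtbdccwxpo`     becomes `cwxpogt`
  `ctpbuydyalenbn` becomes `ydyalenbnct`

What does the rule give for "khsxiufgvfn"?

Each output is the input with this applied: move the first 2 characters to the end (rotate left by 2), then delete the first 3 characters.
Working it through for "khsxiufgvfn": intermediate "sxiufgvfnkh", final "ufgvfnkh".

ufgvfnkh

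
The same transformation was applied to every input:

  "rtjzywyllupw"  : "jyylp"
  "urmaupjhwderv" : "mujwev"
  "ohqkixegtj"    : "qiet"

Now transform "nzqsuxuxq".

quuq

The rule is to delete the first character, then keep every other character starting from the second (positions 2nd, 4th, 6th, ...).
On "nzqsuxuxq" that produces "quuq".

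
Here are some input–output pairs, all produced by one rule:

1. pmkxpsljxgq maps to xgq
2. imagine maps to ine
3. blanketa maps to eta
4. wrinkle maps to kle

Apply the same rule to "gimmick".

The rule is to keep only the last 3 characters.
Doing the same to "gimmick": "ick".

ick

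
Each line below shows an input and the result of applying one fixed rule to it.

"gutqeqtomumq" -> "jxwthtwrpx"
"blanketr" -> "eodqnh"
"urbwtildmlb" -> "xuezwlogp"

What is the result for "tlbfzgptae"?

woeicjsw

The pattern: shift every letter 3 places forward in the alphabet (wrapping around), then delete the last 2 characters.
Applying both steps to "tlbfzgptae": "woeicjswdh", then "woeicjsw".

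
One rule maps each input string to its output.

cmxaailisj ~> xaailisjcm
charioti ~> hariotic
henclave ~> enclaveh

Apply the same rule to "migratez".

What's happening: move the last 3 characters to the front (rotate right by 3), then swap the front and back halves of the string.
On "migratez": the first step gives "tezmigra", and the second then gives "igratezm".
(Check on "henclave": → "avehencl" → "enclaveh" ✓)

igratezm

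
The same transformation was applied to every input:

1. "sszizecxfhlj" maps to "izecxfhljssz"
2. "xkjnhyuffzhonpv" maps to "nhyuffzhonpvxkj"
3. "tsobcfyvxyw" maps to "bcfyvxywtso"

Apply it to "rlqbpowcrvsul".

Each output is the input with this applied: move the first 3 characters to the end (rotate left by 3).
"rlqbpowcrvsul" → "bpowcrvsulrlq".

bpowcrvsulrlq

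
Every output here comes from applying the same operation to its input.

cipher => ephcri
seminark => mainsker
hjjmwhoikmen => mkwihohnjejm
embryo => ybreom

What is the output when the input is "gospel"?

The transformation: take characters alternately from the front and the back (1st, last, 2nd, 2nd-last, ...), then swap the front and back halves of the string.
"gospel" → "gloesp" → "espglo".

espglo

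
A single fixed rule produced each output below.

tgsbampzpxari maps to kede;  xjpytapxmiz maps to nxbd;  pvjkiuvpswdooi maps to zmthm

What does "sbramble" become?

fqi

Each output is the input with this applied: shift every letter 4 places forward in the alphabet (wrapping around), then keep one character in every 3, starting at position 2 (positions 2nd, 5th, 8th, ...).
Working it through for "sbramble": intermediate "wfveqfpi", final "fqi".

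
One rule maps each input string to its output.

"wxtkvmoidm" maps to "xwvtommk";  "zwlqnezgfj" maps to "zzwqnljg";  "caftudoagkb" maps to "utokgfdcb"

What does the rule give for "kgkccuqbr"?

The rule is to sort the characters into reverse alphabetical order, then delete the last 2 characters.
Applying both steps to "kgkccuqbr": "urqkkgccb", then "urqkkgc".

urqkkgc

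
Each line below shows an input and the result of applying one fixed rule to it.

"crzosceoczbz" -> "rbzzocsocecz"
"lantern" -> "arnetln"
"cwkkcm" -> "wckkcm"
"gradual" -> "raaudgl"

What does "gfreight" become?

Each output is the input with this applied: take characters alternately from the front and the back (1st, last, 2nd, 2nd-last, ...), then move the first 2 characters to the end (rotate left by 2).
On "gfreight" that produces "fhrgeigt".

fhrgeigt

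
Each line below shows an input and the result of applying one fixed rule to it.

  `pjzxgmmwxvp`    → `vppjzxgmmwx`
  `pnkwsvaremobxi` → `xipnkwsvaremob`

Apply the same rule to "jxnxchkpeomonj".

Looking at the pairs, the operation is to move the last 2 characters to the front (rotate right by 2).
Doing the same to "jxnxchkpeomonj": "njjxnxchkpeomo".

njjxnxchkpeomo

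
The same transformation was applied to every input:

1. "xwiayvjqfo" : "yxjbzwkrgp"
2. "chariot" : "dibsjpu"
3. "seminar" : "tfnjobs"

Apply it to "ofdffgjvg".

pgegghkwh

The transformation: shift every letter 1 place forward in the alphabet (wrapping around).
So "ofdffgjvg" becomes "pgegghkwh".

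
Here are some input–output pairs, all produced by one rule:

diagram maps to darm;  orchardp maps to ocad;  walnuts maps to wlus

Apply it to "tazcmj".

tzm

Looking at the pairs, the operation is to keep every other character starting from the first (positions 1st, 3rd, 5th, ...).
For "tazcmj" the result is "tzm".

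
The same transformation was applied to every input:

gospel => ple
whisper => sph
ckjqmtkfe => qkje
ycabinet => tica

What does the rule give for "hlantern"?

rnha

The transformation: sort the characters into reverse alphabetical order, then keep every other character starting from the second (positions 2nd, 4th, 6th, ...).
On "hlantern": the first step gives "trnnlhea", and the second then gives "rnha".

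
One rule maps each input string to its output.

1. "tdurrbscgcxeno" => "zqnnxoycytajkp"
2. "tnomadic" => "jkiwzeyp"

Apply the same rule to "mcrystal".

ynuopwhi

Looking at the pairs, the operation is to shift every letter 4 places backward in the alphabet (wrapping around), then move the first character to the end.
Working it through for "mcrystal": intermediate "iynuopwh", final "ynuopwhi".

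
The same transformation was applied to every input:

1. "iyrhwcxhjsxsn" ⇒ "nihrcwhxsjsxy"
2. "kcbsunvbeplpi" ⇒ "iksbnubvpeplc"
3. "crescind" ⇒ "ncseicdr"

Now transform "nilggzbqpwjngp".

gnglzgqbwpnjpi

Rule — swap each adjacent pair of characters (1↔2, 3↔4, ...), then swap the first and last characters.
"nilggzbqpwjngp" → "gnglzgqbwpnjpi".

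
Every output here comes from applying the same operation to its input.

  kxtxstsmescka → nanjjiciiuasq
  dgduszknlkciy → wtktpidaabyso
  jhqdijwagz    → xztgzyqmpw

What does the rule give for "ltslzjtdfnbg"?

jbbizptjdvwr

Rule — swap each adjacent pair of characters (1↔2, 3↔4, ...), then shift every letter 10 places backward in the alphabet (wrapping around).
For "ltslzjtdfnbg", step one produces "tllsjzdtnfgb"; step two turns that into "jbbizptjdvwr".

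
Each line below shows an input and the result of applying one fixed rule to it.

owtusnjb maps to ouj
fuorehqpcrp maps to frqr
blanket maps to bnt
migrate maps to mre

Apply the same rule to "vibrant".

vrt

The pattern: keep one character in every 3, starting at position 1 (positions 1st, 4th, 7th, ...).
Applying that to "vibrant" gives "vrt".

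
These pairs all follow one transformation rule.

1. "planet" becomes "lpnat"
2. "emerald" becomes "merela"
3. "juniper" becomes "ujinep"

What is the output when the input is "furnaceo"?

ufnrcao

What's happening: swap each adjacent pair of characters (1↔2, 3↔4, ...), then delete the last character.
Working it through for "furnaceo": intermediate "ufnrcaoe", final "ufnrcao".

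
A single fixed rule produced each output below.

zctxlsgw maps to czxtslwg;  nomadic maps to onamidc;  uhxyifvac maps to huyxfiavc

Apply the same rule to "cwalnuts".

The pattern: swap each adjacent pair of characters (1↔2, 3↔4, ...).
On "cwalnuts" that produces "wclaunst".

wclaunst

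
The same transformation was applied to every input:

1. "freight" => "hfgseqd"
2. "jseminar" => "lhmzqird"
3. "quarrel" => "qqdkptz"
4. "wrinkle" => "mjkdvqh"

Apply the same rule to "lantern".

sdqmkzm

Rule — move the first 3 characters to the end (rotate left by 3), then shift every letter 1 place backward in the alphabet (wrapping around).
Working it through for "lantern": intermediate "ternlan", final "sdqmkzm".
(Check on "wrinkle": → "nklewri" → "mjkdvqh" ✓)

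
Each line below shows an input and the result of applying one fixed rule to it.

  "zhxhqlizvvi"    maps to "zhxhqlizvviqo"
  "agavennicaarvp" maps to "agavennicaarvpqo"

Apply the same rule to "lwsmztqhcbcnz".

lwsmztqhcbcnzqo

The pattern: append "qo".
For "lwsmztqhcbcnz" the result is "lwsmztqhcbcnzqo".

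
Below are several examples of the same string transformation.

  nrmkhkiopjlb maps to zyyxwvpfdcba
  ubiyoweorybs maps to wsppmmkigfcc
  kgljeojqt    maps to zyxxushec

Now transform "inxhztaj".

The pattern: shift every letter 12 places backward in the alphabet (wrapping around), then sort the characters into reverse alphabetical order.
Applying both steps to "inxhztaj": "wblvnhox", then "xwvonlhb".

xwvonlhb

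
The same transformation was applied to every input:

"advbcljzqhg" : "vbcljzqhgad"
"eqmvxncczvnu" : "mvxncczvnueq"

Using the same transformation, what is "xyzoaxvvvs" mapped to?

The pattern: move the first 2 characters to the end (rotate left by 2).
For "xyzoaxvvvs" the result is "zoaxvvvsxy".

zoaxvvvsxy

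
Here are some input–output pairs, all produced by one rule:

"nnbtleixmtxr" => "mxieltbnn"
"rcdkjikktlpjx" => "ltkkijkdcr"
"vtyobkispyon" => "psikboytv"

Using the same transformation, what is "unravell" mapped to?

varnu

The pattern: delete the last 3 characters, then reverse the string.
For "unravell", step one produces "unrav"; step two turns that into "varnu".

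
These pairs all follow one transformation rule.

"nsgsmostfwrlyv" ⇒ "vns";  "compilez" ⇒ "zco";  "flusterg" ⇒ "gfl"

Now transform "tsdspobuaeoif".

The transformation: move the last character to the front, then keep only the first 3 characters.
Starting from "tsdspobuaeoif": after the first operation, "ftsdspobuaeoi"; after the second, "fts".

fts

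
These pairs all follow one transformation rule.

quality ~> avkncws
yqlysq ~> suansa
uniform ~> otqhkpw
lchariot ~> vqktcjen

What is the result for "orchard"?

ftcjetq

What's happening: reverse the string, then shift every letter 2 places forward in the alphabet (wrapping around).
Working it through for "orchard": intermediate "drahcro", final "ftcjetq".
(Check on "lchariot": → "toirahcl" → "vqktcjen" ✓)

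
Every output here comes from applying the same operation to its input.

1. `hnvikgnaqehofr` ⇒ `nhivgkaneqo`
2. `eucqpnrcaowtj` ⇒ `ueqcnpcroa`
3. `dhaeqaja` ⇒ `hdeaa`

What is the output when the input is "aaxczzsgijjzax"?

aacxzzgsjiz

Each output is the input with this applied: swap each adjacent pair of characters (1↔2, 3↔4, ...), then delete the last 3 characters.
On "aaxczzsgijjzax": the first step gives "aacxzzgsjizjxa", and the second then gives "aacxzzgsjiz".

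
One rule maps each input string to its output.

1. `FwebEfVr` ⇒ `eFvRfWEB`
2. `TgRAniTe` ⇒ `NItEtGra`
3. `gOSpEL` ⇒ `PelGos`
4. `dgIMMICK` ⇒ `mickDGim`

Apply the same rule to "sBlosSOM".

The pattern: swap the front and back halves of the string, then flip the case of every letter.
For "sBlosSOM", step one produces "sSOMsBlo"; step two turns that into "SsomSbLO".

SsomSbLO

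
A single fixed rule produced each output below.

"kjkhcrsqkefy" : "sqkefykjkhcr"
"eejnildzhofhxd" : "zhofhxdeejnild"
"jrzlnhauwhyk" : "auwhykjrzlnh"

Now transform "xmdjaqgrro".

Looking at the pairs, the operation is to swap the front and back halves of the string.
Doing the same to "xmdjaqgrro": "qgrroxmdja".

qgrroxmdja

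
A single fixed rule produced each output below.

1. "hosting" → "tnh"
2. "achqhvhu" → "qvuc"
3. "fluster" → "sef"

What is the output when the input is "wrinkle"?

nlw

Each output is the input with this applied: move the first 2 characters to the end (rotate left by 2), then keep every other character starting from the second (positions 2nd, 4th, 6th, ...).
On "wrinkle": the first step gives "inklewr", and the second then gives "nlw".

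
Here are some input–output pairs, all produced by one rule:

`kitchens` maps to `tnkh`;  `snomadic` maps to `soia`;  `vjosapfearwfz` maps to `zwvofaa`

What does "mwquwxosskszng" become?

wssqonm

Looking at the pairs, the operation is to keep every other character starting from the first (positions 1st, 3rd, 5th, ...), then sort the characters into reverse alphabetical order.
Applying that to "mwquwxosskszng" gives "wssqonm".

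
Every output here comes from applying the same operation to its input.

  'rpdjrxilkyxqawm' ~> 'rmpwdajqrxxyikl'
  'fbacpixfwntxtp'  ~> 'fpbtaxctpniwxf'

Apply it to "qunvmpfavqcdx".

qxudncvqmvpaf

The rule is to take characters alternately from the front and the back (1st, last, 2nd, 2nd-last, ...).
On "qunvmpfavqcdx" that produces "qxudncvqmvpaf".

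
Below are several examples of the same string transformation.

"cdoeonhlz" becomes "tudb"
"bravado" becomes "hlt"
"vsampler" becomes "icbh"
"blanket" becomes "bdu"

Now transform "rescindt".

usdj

Rule — shift every letter 10 places backward in the alphabet (wrapping around), then keep every other character starting from the second (positions 2nd, 4th, 6th, ...).
"rescindt" → "usdj".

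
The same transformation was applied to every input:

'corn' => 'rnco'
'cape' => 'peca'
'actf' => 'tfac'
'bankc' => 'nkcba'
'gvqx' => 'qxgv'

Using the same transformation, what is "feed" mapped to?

edfe

The rule is to move the first 2 characters to the end (rotate left by 2).
Applying that to "feed" gives "edfe".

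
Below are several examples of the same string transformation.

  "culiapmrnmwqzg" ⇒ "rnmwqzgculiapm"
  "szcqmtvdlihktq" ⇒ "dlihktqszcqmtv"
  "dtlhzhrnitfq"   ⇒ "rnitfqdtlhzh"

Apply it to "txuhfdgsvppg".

gsvppgtxuhfd

Looking at the pairs, the operation is to swap the front and back halves of the string.
Doing the same to "txuhfdgsvppg": "gsvppgtxuhfd".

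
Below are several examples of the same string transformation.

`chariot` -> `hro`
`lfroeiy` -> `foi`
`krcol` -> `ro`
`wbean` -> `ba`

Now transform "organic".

rai

In each case the input is transformed by: keep every other character starting from the second (positions 2nd, 4th, 6th, ...).
So "organic" becomes "rai".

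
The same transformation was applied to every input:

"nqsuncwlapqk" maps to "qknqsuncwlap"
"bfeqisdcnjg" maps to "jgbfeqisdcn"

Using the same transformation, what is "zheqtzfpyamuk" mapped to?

ukzheqtzfpyam

The transformation: move the last 2 characters to the front (rotate right by 2).
On "zheqtzfpyamuk" that produces "ukzheqtzfpyam".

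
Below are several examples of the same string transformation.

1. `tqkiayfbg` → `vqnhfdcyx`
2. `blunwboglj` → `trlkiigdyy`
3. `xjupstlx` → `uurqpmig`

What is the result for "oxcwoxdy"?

vuutllaz

In each case the input is transformed by: sort the characters into reverse alphabetical order, then shift every letter 3 places backward in the alphabet (wrapping around).
So "oxcwoxdy" becomes "vuutllaz".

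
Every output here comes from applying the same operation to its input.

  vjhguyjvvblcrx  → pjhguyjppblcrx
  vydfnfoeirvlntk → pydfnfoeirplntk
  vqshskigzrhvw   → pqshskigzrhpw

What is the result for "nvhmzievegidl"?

nphmziepegidl

Each output is the input with this applied: replace every "v" with "p".
On "nvhmzievegidl" that produces "nphmziepegidl".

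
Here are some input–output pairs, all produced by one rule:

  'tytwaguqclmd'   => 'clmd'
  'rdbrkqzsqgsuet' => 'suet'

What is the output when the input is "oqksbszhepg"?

hepg

Each output is the input with this applied: keep only the last 4 characters.
Doing the same to "oqksbszhepg": "hepg".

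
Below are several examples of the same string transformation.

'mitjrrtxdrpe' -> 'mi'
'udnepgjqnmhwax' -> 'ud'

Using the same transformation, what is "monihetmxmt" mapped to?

What's happening: keep only the first 2 characters.
On "monihetmxmt" that produces "mo".

mo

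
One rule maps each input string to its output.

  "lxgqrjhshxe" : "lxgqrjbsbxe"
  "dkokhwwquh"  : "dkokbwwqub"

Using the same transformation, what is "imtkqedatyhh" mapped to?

imtkqedatybb

The pattern: replace every "h" with "b".
So "imtkqedatyhh" becomes "imtkqedatybb".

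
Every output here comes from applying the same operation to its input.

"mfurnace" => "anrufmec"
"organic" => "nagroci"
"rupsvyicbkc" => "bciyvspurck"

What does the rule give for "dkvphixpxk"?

pxihpvkdkx

What's happening: move the last 2 characters to the front (rotate right by 2), then reverse the string.
For "dkvphixpxk", step one produces "xkdkvphixp"; step two turns that into "pxihpvkdkx".
(Check on "organic": → "icorgan" → "nagroci" ✓)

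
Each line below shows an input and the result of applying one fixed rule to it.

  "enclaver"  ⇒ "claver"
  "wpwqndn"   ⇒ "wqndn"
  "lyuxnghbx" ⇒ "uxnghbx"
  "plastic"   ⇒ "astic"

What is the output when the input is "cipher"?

pher

The transformation: delete the first 2 characters.
On "cipher" that produces "pher".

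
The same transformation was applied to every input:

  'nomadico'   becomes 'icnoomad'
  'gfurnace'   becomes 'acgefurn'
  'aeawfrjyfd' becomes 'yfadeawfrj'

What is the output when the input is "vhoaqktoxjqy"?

jqvyhoaqktox

In each case the input is transformed by: swap the first and last characters, then move the last 3 characters to the front (rotate right by 3).
On "vhoaqktoxjqy": the first step gives "yhoaqktoxjqv", and the second then gives "jqvyhoaqktox".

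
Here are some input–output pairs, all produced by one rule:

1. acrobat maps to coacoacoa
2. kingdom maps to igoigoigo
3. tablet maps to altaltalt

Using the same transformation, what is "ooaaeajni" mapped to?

The transformation: keep every other character starting from the second (positions 2nd, 4th, 6th, ...), then write the whole string 3 times in a row.
Working it through for "ooaaeajni": intermediate "oaan", final "oaanoaanoaan".

oaanoaanoaan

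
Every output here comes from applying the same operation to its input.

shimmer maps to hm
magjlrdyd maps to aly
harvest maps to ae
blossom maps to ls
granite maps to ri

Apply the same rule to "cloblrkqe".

llq

The transformation: keep one character in every 3, starting at position 2 (positions 2nd, 5th, 8th, ...).
Applying that to "cloblrkqe" gives "llq".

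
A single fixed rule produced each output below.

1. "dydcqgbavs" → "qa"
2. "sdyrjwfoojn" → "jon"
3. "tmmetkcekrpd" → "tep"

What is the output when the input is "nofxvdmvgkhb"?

vvh

In each case the input is transformed by: delete the first 2 characters, then keep one character in every 3, starting at position 3 (positions 3rd, 6th, 9th, ...).
On "nofxvdmvgkhb": the first step gives "fxvdmvgkhb", and the second then gives "vvh".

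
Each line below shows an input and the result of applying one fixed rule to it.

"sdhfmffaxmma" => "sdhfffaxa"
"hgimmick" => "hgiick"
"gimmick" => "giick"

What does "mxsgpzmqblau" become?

Looking at the pairs, the operation is to remove every "m".
So "mxsgpzmqblau" becomes "xsgpzqblau".

xsgpzqblau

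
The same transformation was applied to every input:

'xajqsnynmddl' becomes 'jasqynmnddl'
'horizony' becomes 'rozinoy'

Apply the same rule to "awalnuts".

awnltus

Looking at the pairs, the operation is to delete the first character, then swap each adjacent pair of characters (1↔2, 3↔4, ...).
For "awalnuts" the result is "awnltus".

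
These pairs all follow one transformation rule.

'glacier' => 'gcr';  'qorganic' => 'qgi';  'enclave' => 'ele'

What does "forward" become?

The rule is to keep one character in every 3, starting at position 1 (positions 1st, 4th, 7th, ...).
Doing the same to "forward": "fwd".

fwd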